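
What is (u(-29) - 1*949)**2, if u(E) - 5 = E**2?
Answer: 10609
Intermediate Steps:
u(E) = 5 + E**2
(u(-29) - 1*949)**2 = ((5 + (-29)**2) - 1*949)**2 = ((5 + 841) - 949)**2 = (846 - 949)**2 = (-103)**2 = 10609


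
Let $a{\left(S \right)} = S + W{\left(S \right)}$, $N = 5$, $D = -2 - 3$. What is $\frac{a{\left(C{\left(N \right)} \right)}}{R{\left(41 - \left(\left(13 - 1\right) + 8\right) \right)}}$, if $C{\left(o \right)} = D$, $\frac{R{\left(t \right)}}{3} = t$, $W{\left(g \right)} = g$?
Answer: $- \frac{10}{63} \approx -0.15873$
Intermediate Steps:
$D = -5$ ($D = -2 - 3 = -5$)
$R{\left(t \right)} = 3 t$
$C{\left(o \right)} = -5$
$a{\left(S \right)} = 2 S$ ($a{\left(S \right)} = S + S = 2 S$)
$\frac{a{\left(C{\left(N \right)} \right)}}{R{\left(41 - \left(\left(13 - 1\right) + 8\right) \right)}} = \frac{2 \left(-5\right)}{3 \left(41 - \left(\left(13 - 1\right) + 8\right)\right)} = - \frac{10}{3 \left(41 - \left(12 + 8\right)\right)} = - \frac{10}{3 \left(41 - 20\right)} = - \frac{10}{3 \cdot 21} = - \frac{10}{63}$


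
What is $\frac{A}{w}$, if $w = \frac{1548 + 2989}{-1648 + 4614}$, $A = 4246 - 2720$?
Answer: $\frac{4526116}{4537} \approx 997.6$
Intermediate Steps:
$A = 1526$
$w = \frac{4537}{2966} \approx 1.5297$
$\frac{A}{w} = \frac{1526}{\frac{4537}{2966}} = 1526 \cdot \frac{2966}{4537} = \frac{4526116}{4537}$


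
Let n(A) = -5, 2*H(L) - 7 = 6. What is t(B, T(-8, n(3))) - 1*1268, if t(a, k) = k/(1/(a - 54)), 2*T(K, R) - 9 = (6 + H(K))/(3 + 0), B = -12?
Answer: -3405/2 ≈ -1702.5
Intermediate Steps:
H(L) = 13/2 (H(L) = 7/2 + (½)*6 = 7/2 + 3 = 13/2)
T(K, R) = 79/12 (T(K, R) = 9/2 + ((6 + 13/2)/(3 + 0))/2 = 9/2 + ((25/2)/3)/2 = 9/2 + ((25/2)*(⅓))/2 = 9/2 + (½)*(25/6) = 9/2 + 25/12 = 79/12)
t(a, k) = k*(-54 + a) (t(a, k) = k/(1/(-54 + a)) = k*(-54 + a))
t(B, T(-8, n(3))) - 1*1268 = 79*(-54 - 12)/12 - 1*1268 = (79/12)*(-66) - 1268 = -869/2 - 1268 = -3405/2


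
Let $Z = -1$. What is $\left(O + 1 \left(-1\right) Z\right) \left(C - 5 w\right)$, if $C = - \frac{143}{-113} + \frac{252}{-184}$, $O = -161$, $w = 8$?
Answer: $\frac{16676880}{2599} \approx 6416.7$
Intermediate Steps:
$C = - \frac{541}{5198}$ ($C = \left(-143\right) \left(- \frac{1}{113}\right) + 252 \left(- \frac{1}{184}\right) = \frac{143}{113} - \frac{63}{46} = - \frac{541}{5198} \approx -0.10408$)
$\left(O + 1 \left(-1\right) Z\right) \left(C - 5 w\right) = \left(-161 + 1 \left(-1\right) \left(-1\right)\right) \left(- \frac{541}{5198} - 40\right) = \left(-161 - -1\right) \left(- \frac{541}{5198} - 40\right) = \left(-161 + 1\right) \left(- \frac{208461}{5198}\right) = \left(-160\right) \left(- \frac{208461}{5198}\right) = \frac{16676880}{2599}$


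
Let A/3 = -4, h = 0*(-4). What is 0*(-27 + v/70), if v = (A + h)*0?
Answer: 0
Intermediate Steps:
h = 0
A = -12 (A = 3*(-4) = -12)
v = 0 (v = (-12 + 0)*0 = -12*0 = 0)
0*(-27 + v/70) = 0*(-27 + 0/70) = 0*(-27 + 0*(1/70)) = 0*(-27 + 0) = 0*(-27) = 0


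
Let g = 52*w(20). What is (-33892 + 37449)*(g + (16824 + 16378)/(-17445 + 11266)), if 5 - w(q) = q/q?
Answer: 4453470710/6179 ≈ 7.2074e+5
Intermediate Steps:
w(q) = 4 (w(q) = 5 - q/q = 5 - 1*1 = 5 - 1 = 4)
g = 208 (g = 52*4 = 208)
(-33892 + 37449)*(g + (16824 + 16378)/(-17445 + 11266)) = (-33892 + 37449)*(208 + (16824 + 16378)/(-17445 + 11266)) = 3557*(208 + 33202/(-6179)) = 3557*(208 + 33202*(-1/6179)) = 3557*(208 - 33202/6179) = 3557*(1252030/6179) = 4453470710/6179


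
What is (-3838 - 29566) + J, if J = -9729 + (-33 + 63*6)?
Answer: -42788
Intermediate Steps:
J = -9384 (J = -9729 + (-33 + 378) = -9729 + 345 = -9384)
(-3838 - 29566) + J = (-3838 - 29566) - 9384 = -33404 - 9384 = -42788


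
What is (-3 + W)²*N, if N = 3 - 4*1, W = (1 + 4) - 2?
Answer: 0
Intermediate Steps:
W = 3 (W = 5 - 2 = 3)
N = -1 (N = 3 - 4 = -1)
(-3 + W)²*N = (-3 + 3)²*(-1) = 0²*(-1) = 0*(-1) = 0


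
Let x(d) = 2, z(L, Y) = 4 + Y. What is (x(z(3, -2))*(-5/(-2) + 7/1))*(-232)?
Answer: -4408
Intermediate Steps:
(x(z(3, -2))*(-5/(-2) + 7/1))*(-232) = (2*(-5/(-2) + 7/1))*(-232) = (2*(-5*(-½) + 7*1))*(-232) = (2*(5/2 + 7))*(-232) = (2*(19/2))*(-232) = 19*(-232) = -4408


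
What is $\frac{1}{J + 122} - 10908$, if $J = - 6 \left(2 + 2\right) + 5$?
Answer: $- \frac{1123523}{103} \approx -10908.0$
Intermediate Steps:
$J = -19$ ($J = \left(-6\right) 4 + 5 = -24 + 5 = -19$)
$\frac{1}{J + 122} - 10908 = \frac{1}{-19 + 122} - 10908 = \frac{1}{103} - 10908 = - \frac{1123523}{103}$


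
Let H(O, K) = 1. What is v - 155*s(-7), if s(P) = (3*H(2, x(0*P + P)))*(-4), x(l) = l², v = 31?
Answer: 1891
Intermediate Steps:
s(P) = -12 (s(P) = (3*1)*(-4) = 3*(-4) = -12)
v - 155*s(-7) = 31 - 155*(-12) = 31 + 1860 = 1891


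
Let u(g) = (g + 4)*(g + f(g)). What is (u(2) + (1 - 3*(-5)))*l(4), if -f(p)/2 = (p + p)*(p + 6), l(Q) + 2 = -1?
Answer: 1068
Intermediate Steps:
l(Q) = -3 (l(Q) = -2 - 1 = -3)
f(p) = -4*p*(6 + p) (f(p) = -2*(p + p)*(p + 6) = -2*2*p*(6 + p) = -4*p*(6 + p))
u(g) = (4 + g)*(g - 4*g*(6 + g)) (u(g) = (g + 4)*(g - 4*g*(6 + g)) = (4 + g)*(g - 4*g*(6 + g)))
(u(2) + (1 - 3*(-5)))*l(4) = (2*(-92 - 39*2 - 4*2²) + (1 - 3*(-5)))*(-3) = (2*(-92 - 78 - 4*4) + (1 + 15))*(-3) = (2*(-92 - 78 - 16) + 16)*(-3) = (2*(-186) + 16)*(-3) = (-372 + 16)*(-3) = -356*(-3) = 1068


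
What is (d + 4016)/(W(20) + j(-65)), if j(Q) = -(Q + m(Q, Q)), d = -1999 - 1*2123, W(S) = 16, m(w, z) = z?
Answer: -53/73 ≈ -0.72603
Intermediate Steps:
d = -4122 (d = -1999 - 2123 = -4122)
j(Q) = -2*Q (j(Q) = -(Q + Q) = -2*Q)
(d + 4016)/(W(20) + j(-65)) = (-4122 + 4016)/(16 - 2*(-65)) = -106/(16 + 130) = -106/146 = -106*1/146 = -53/73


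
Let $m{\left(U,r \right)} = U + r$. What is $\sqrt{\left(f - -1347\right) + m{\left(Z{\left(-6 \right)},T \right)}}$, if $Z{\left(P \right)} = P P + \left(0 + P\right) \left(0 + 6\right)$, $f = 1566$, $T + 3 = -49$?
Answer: $\sqrt{2861} \approx 53.488$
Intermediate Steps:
$T = -52$ ($T = -3 - 49 = -52$)
$Z{\left(P \right)} = P^{2} + 6 P$ ($Z{\left(P \right)} = P^{2} + P 6 = P^{2} + 6 P$)
$\sqrt{\left(f - -1347\right) + m{\left(Z{\left(-6 \right)},T \right)}} = \sqrt{\left(1566 - -1347\right) - \left(52 + 6 \left(6 - 6\right)\right)} = \sqrt{\left(1566 + 1347\right) - 52} = \sqrt{2913 + \left(0 - 52\right)} = \sqrt{2913 - 52} = \sqrt{2861}$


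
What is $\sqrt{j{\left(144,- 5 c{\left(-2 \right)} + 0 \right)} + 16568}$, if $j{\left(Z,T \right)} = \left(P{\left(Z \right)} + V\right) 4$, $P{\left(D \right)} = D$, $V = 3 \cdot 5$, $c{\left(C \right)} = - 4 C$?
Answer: $2 \sqrt{4301} \approx 131.16$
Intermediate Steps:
$V = 15$
$j{\left(Z,T \right)} = 60 + 4 Z$ ($j{\left(Z,T \right)} = \left(Z + 15\right) 4 = \left(15 + Z\right) 4 = 60 + 4 Z$)
$\sqrt{j{\left(144,- 5 c{\left(-2 \right)} + 0 \right)} + 16568} = \sqrt{\left(60 + 4 \cdot 144\right) + 16568} = \sqrt{\left(60 + 576\right) + 16568} = \sqrt{636 + 16568} = \sqrt{17204} = 2 \sqrt{4301}$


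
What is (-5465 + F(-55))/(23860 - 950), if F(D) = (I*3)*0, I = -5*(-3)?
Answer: -1093/4582 ≈ -0.23854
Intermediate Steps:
I = 15
F(D) = 0 (F(D) = (15*3)*0 = 45*0 = 0)
(-5465 + F(-55))/(23860 - 950) = (-5465 + 0)/(23860 - 950) = -5465/22910 = -5465*1/22910 = -1093/4582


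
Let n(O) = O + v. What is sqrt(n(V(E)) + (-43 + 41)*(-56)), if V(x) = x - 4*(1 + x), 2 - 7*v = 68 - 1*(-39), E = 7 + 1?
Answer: sqrt(69) ≈ 8.3066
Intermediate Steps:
E = 8
v = -15 (v = 2/7 - (68 - 1*(-39))/7 = 2/7 - (68 + 39)/7 = 2/7 - 1/7*107 = 2/7 - 107/7 = -15)
V(x) = -4 - 3*x (V(x) = x + (-4 - 4*x) = -4 - 3*x)
n(O) = -15 + O (n(O) = O - 15 = -15 + O)
sqrt(n(V(E)) + (-43 + 41)*(-56)) = sqrt((-15 + (-4 - 3*8)) + (-43 + 41)*(-56)) = sqrt((-15 + (-4 - 24)) - 2*(-56)) = sqrt((-15 - 28) + 112) = sqrt(-43 + 112) = sqrt(69)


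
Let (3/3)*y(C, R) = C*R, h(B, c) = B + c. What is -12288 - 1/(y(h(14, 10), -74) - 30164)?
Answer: -392478719/31940 ≈ -12288.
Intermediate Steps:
y(C, R) = C*R
-12288 - 1/(y(h(14, 10), -74) - 30164) = -12288 - 1/((14 + 10)*(-74) - 30164) = -12288 - 1/(24*(-74) - 30164) = -12288 - 1/(-1776 - 30164) = -12288 - 1/(-31940) = -12288 - 1*(-1/31940) = -12288 + 1/31940 = -392478719/31940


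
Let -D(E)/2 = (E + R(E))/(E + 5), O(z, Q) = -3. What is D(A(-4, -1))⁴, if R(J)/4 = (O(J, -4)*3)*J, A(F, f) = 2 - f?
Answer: 121550625/256 ≈ 4.7481e+5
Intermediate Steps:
R(J) = -36*J (R(J) = 4*((-3*3)*J) = 4*(-9*J) = -36*J)
D(E) = 70*E/(5 + E) (D(E) = -2*(E - 36*E)/(E + 5) = -2*(-35*E)/(5 + E) = -(-70)*E/(5 + E) = 70*E/(5 + E))
D(A(-4, -1))⁴ = (70*(2 - 1*(-1))/(5 + (2 - 1*(-1))))⁴ = (70*(2 + 1)/(5 + (2 + 1)))⁴ = (70*3/(5 + 3))⁴ = (70*3/8)⁴ = (70*3*(⅛))⁴ = (105/4)⁴ = 121550625/256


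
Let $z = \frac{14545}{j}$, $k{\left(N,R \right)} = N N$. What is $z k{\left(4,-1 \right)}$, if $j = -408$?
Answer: $- \frac{29090}{51} \approx -570.39$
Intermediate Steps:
$k{\left(N,R \right)} = N^{2}$
$z = - \frac{14545}{408}$ ($z = \frac{14545}{-408} = 14545 \left(- \frac{1}{408}\right) = - \frac{14545}{408} \approx -35.65$)
$z k{\left(4,-1 \right)} = - \frac{14545 \cdot 4^{2}}{408} = \left(- \frac{14545}{408}\right) 16 = - \frac{29090}{51}$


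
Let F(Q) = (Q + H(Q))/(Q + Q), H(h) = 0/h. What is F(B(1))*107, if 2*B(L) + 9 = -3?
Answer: 107/2 ≈ 53.500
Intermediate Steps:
H(h) = 0
B(L) = -6 (B(L) = -9/2 + (½)*(-3) = -9/2 - 3/2 = -6)
F(Q) = ½ (F(Q) = (Q + 0)/(Q + Q) = Q/((2*Q)) = Q*(1/(2*Q)) = ½)
F(B(1))*107 = (½)*107 = 107/2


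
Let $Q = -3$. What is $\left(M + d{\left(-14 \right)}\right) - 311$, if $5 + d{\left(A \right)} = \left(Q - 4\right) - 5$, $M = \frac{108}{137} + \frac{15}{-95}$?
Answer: $- \frac{852143}{2603} \approx -327.37$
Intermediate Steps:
$M = \frac{1641}{2603}$ ($M = 108 \cdot \frac{1}{137} + 15 \left(- \frac{1}{95}\right) = \frac{108}{137} - \frac{3}{19} = \frac{1641}{2603} \approx 0.63043$)
$d{\left(A \right)} = -17$ ($d{\left(A \right)} = -5 - 12 = -17$)
$\left(M + d{\left(-14 \right)}\right) - 311 = \left(\frac{1641}{2603} - 17\right) - 311 = - \frac{42610}{2603} - 311 = - \frac{852143}{2603}$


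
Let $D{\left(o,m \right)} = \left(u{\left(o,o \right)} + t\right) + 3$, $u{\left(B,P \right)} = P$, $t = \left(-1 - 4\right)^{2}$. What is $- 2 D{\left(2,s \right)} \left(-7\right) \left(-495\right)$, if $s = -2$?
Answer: $-207900$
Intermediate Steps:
$t = 25$ ($t = \left(-5\right)^{2} = 25$)
$D{\left(o,m \right)} = 28 + o$ ($D{\left(o,m \right)} = \left(o + 25\right) + 3 = \left(25 + o\right) + 3 = 28 + o$)
$- 2 D{\left(2,s \right)} \left(-7\right) \left(-495\right) = - 2 \left(28 + 2\right) \left(-7\right) \left(-495\right) = \left(-2\right) 30 \left(-7\right) \left(-495\right) = \left(-60\right) \left(-7\right) \left(-495\right) = 420 \left(-495\right) = -207900$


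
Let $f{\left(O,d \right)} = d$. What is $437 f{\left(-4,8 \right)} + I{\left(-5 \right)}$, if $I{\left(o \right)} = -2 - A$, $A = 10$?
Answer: $3484$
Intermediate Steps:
$I{\left(o \right)} = -12$ ($I{\left(o \right)} = -2 - 10 = -12$)
$437 f{\left(-4,8 \right)} + I{\left(-5 \right)} = 437 \cdot 8 - 12 = 3496 - 12 = 3484$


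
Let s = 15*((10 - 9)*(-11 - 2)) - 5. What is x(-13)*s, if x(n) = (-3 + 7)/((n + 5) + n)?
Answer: 800/21 ≈ 38.095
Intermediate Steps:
x(n) = 4/(5 + 2*n) (x(n) = 4/((5 + n) + n) = 4/(5 + 2*n))
s = -200 (s = 15*(1*(-13)) - 5 = 15*(-13) - 5 = -195 - 5 = -200)
x(-13)*s = (4/(5 + 2*(-13)))*(-200) = (4/(5 - 26))*(-200) = (4/(-21))*(-200) = (4*(-1/21))*(-200) = -4/21*(-200) = 800/21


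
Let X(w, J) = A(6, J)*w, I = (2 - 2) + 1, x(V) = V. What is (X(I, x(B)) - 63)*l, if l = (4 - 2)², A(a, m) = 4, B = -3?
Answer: -236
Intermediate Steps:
I = 1 (I = 0 + 1 = 1)
X(w, J) = 4*w
l = 4 (l = 2² = 4)
(X(I, x(B)) - 63)*l = (4*1 - 63)*4 = (4 - 63)*4 = -59*4 = -236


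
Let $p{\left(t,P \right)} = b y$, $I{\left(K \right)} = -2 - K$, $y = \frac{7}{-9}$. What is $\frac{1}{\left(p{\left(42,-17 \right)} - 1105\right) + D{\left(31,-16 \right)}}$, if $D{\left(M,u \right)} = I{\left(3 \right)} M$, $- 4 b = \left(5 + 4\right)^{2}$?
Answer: $- \frac{4}{4977} \approx -0.0008037$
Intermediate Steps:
$y = - \frac{7}{9}$ ($y = 7 \left(- \frac{1}{9}\right) = - \frac{7}{9} \approx -0.77778$)
$b = - \frac{81}{4}$ ($b = - \frac{\left(5 + 4\right)^{2}}{4} = - \frac{9^{2}}{4} = \left(- \frac{1}{4}\right) 81 = - \frac{81}{4} \approx -20.25$)
$D{\left(M,u \right)} = - 5 M$ ($D{\left(M,u \right)} = \left(-2 - 3\right) M = - 5 M$)
$p{\left(t,P \right)} = \frac{63}{4}$ ($p{\left(t,P \right)} = \left(- \frac{81}{4}\right) \left(- \frac{7}{9}\right) = \frac{63}{4}$)
$\frac{1}{\left(p{\left(42,-17 \right)} - 1105\right) + D{\left(31,-16 \right)}} = \frac{1}{\left(\frac{63}{4} - 1105\right) - 155} = \frac{1}{- \frac{4357}{4} - 155} = \frac{1}{- \frac{4977}{4}} = - \frac{4}{4977}$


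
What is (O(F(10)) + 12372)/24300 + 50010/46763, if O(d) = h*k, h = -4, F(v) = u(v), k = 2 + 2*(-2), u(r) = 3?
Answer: 89708447/56817045 ≈ 1.5789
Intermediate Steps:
k = -2 (k = 2 - 4 = -2)
F(v) = 3
O(d) = 8 (O(d) = -4*(-2) = 8)
(O(F(10)) + 12372)/24300 + 50010/46763 = (8 + 12372)/24300 + 50010/46763 = 12380*(1/24300) + 50010*(1/46763) = 619/1215 + 50010/46763 = 89708447/56817045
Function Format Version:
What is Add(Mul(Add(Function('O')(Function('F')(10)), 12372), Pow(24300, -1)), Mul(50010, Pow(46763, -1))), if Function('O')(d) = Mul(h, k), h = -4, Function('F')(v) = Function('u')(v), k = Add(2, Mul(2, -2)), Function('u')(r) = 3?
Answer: Rational(89708447, 56817045) ≈ 1.5789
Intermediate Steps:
k = -2 (k = Add(2, -4) = -2)
Function('F')(v) = 3
Function('O')(d) = 8 (Function('O')(d) = Mul(-4, -2) = 8)
Add(Mul(Add(Function('O')(Function('F')(10)), 12372), Pow(24300, -1)), Mul(50010, Pow(46763, -1))) = Add(Mul(Add(8, 12372), Pow(24300, -1)), Mul(50010, Pow(46763, -1))) = Add(Mul(12380, Rational(1, 24300)), Mul(50010, Rational(1, 46763))) = Add(Rational(619, 1215), Rational(50010, 46763)) = Rational(89708447, 56817045)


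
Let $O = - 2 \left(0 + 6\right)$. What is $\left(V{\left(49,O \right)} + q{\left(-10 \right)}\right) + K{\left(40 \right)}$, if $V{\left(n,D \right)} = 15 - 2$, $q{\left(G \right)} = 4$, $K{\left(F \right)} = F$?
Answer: $57$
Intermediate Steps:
$O = -12$ ($O = \left(-2\right) 6 = -12$)
$V{\left(n,D \right)} = 13$ ($V{\left(n,D \right)} = 15 - 2 = 13$)
$\left(V{\left(49,O \right)} + q{\left(-10 \right)}\right) + K{\left(40 \right)} = \left(13 + 4\right) + 40 = 17 + 40 = 57$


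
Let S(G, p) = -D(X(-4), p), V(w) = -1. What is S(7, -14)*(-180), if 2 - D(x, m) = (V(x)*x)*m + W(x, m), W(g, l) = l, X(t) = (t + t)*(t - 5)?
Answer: -178560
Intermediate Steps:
X(t) = 2*t*(-5 + t) (X(t) = (2*t)*(-5 + t) = 2*t*(-5 + t))
D(x, m) = 2 - m + m*x (D(x, m) = 2 - ((-x)*m + m) = 2 - (-m*x + m) = 2 - (m - m*x) = 2 + (-m + m*x) = 2 - m + m*x)
S(G, p) = -2 - 71*p (S(G, p) = -(2 - p + p*(2*(-4)*(-5 - 4))) = -(2 - p + p*(2*(-4)*(-9))) = -(2 - p + p*72) = -(2 - p + 72*p) = -(2 + 71*p) = -2 - 71*p)
S(7, -14)*(-180) = (-2 - 71*(-14))*(-180) = (-2 + 994)*(-180) = 992*(-180) = -178560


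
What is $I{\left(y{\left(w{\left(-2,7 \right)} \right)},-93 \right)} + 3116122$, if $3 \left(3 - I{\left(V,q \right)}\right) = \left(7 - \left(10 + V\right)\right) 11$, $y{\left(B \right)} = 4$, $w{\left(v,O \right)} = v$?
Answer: $\frac{9348452}{3} \approx 3.1162 \cdot 10^{6}$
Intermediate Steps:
$I{\left(V,q \right)} = 14 + \frac{11 V}{3}$ ($I{\left(V,q \right)} = 3 - \frac{\left(7 - \left(10 + V\right)\right) 11}{3} = 3 - \frac{\left(-3 - V\right) 11}{3} = 3 - \frac{-33 - 11 V}{3} = 3 + \left(11 + \frac{11 V}{3}\right) = 14 + \frac{11 V}{3}$)
$I{\left(y{\left(w{\left(-2,7 \right)} \right)},-93 \right)} + 3116122 = \left(14 + \frac{11}{3} \cdot 4\right) + 3116122 = \left(14 + \frac{44}{3}\right) + 3116122 = \frac{86}{3} + 3116122 = \frac{9348452}{3}$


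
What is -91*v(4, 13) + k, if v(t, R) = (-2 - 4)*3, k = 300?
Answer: 1938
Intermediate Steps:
v(t, R) = -18 (v(t, R) = -6*3 = -18)
-91*v(4, 13) + k = -91*(-18) + 300 = 1638 + 300 = 1938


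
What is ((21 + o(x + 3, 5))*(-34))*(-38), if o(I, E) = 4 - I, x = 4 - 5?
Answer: 29716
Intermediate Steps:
x = -1
((21 + o(x + 3, 5))*(-34))*(-38) = ((21 + (4 - (-1 + 3)))*(-34))*(-38) = ((21 + (4 - 1*2))*(-34))*(-38) = ((21 + (4 - 2))*(-34))*(-38) = ((21 + 2)*(-34))*(-38) = (23*(-34))*(-38) = -782*(-38) = 29716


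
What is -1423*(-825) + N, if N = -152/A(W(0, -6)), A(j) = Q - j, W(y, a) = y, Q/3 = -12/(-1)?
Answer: 10565737/9 ≈ 1.1740e+6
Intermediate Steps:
Q = 36 (Q = 3*(-12/(-1)) = 3*(-12*(-1)) = 3*12 = 36)
A(j) = 36 - j
N = -38/9 (N = -152/(36 - 1*0) = -152/(36 + 0) = -152/36 = -152*1/36 = -38/9 ≈ -4.2222)
-1423*(-825) + N = -1423*(-825) - 38/9 = 1173975 - 38/9 = 10565737/9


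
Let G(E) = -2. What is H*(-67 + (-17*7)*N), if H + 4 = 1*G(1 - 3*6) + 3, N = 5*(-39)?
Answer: -69414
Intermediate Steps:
N = -195
H = -3 (H = -4 + (1*(-2) + 3) = -4 + (-2 + 3) = -4 + 1 = -3)
H*(-67 + (-17*7)*N) = -3*(-67 - 17*7*(-195)) = -3*(-67 - 119*(-195)) = -3*(-67 + 23205) = -3*23138 = -69414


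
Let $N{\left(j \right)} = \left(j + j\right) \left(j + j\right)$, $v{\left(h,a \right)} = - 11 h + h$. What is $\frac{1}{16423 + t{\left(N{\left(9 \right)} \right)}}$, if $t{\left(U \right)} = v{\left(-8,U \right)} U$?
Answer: $\frac{1}{42343} \approx 2.3617 \cdot 10^{-5}$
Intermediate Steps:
$v{\left(h,a \right)} = - 10 h$
$N{\left(j \right)} = 4 j^{2}$ ($N{\left(j \right)} = 2 j 2 j = 4 j^{2}$)
$t{\left(U \right)} = 80 U$ ($t{\left(U \right)} = \left(-10\right) \left(-8\right) U = 80 U$)
$\frac{1}{16423 + t{\left(N{\left(9 \right)} \right)}} = \frac{1}{16423 + 80 \cdot 4 \cdot 9^{2}} = \frac{1}{16423 + 80 \cdot 4 \cdot 81} = \frac{1}{16423 + 80 \cdot 324} = \frac{1}{16423 + 25920} = \frac{1}{42343}$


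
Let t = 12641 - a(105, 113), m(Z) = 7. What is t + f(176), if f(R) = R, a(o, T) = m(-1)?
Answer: 12810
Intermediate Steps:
a(o, T) = 7
t = 12634 (t = 12641 - 1*7 = 12641 - 7 = 12634)
t + f(176) = 12634 + 176 = 12810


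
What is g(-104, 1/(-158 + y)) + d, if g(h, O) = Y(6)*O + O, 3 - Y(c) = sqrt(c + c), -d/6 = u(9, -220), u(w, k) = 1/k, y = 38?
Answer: -1/165 + sqrt(3)/60 ≈ 0.022807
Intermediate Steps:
d = 3/110 (d = -6/(-220) = -6*(-1/220) = 3/110 ≈ 0.027273)
Y(c) = 3 - sqrt(2)*sqrt(c) (Y(c) = 3 - sqrt(c + c) = 3 - sqrt(2*c) = 3 - sqrt(2)*sqrt(c))
g(h, O) = O + O*(3 - 2*sqrt(3)) (g(h, O) = (3 - sqrt(2)*sqrt(6))*O + O = (3 - 2*sqrt(3))*O + O = O*(3 - 2*sqrt(3)) + O = O + O*(3 - 2*sqrt(3)))
g(-104, 1/(-158 + y)) + d = 2*(2 - sqrt(3))/(-158 + 38) + 3/110 = 2*(2 - sqrt(3))/(-120) + 3/110 = 2*(-1/120)*(2 - sqrt(3)) + 3/110 = (-1/30 + sqrt(3)/60) + 3/110 = -1/165 + sqrt(3)/60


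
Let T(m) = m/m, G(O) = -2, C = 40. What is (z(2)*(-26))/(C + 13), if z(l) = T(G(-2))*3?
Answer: -78/53 ≈ -1.4717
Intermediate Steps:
T(m) = 1
z(l) = 3 (z(l) = 1*3 = 3)
(z(2)*(-26))/(C + 13) = (3*(-26))/(40 + 13) = -78/53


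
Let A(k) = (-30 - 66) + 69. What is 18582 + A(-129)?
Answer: 18555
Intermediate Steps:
A(k) = -27 (A(k) = -96 + 69 = -27)
18582 + A(-129) = 18582 - 27 = 18555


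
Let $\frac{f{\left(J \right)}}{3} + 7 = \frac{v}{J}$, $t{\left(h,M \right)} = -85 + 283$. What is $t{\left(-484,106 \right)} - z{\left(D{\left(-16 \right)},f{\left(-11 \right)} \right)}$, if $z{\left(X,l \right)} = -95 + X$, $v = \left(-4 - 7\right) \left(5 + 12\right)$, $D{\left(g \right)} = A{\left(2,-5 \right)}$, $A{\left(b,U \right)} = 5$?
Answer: $288$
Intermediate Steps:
$D{\left(g \right)} = 5$
$v = -187$ ($v = \left(-11\right) 17 = -187$)
$t{\left(h,M \right)} = 198$
$f{\left(J \right)} = -21 - \frac{561}{J}$ ($f{\left(J \right)} = -21 + 3 \left(- \frac{187}{J}\right) = -21 - \frac{561}{J}$)
$t{\left(-484,106 \right)} - z{\left(D{\left(-16 \right)},f{\left(-11 \right)} \right)} = 198 - \left(-95 + 5\right) = 198 - -90 = 198 + 90 = 288$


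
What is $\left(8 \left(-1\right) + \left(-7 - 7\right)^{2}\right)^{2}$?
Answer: $35344$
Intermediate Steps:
$\left(8 \left(-1\right) + \left(-7 - 7\right)^{2}\right)^{2} = \left(-8 + \left(-14\right)^{2}\right)^{2} = \left(-8 + 196\right)^{2} = 188^{2} = 35344$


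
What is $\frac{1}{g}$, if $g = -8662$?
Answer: $- \frac{1}{8662} \approx -0.00011545$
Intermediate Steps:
$\frac{1}{g} = \frac{1}{-8662} = - \frac{1}{8662}$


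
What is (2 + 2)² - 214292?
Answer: -214276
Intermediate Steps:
(2 + 2)² - 214292 = 4² - 214292 = 16 - 214292 = -214276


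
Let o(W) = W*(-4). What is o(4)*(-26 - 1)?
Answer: 432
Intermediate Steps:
o(W) = -4*W
o(4)*(-26 - 1) = (-4*4)*(-26 - 1) = -16*(-27) = 432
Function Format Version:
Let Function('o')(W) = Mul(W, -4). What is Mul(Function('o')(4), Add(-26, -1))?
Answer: 432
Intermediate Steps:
Function('o')(W) = Mul(-4, W)
Mul(Function('o')(4), Add(-26, -1)) = Mul(Mul(-4, 4), Add(-26, -1)) = Mul(-16, -27) = 432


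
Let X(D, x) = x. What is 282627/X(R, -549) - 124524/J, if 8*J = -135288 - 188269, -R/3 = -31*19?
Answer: -10099892759/19736977 ≈ -511.72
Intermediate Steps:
R = 1767 (R = -(-93)*19 = -3*(-589) = 1767)
J = -323557/8 (J = (-135288 - 188269)/8 = (⅛)*(-323557) = -323557/8 ≈ -40445.)
282627/X(R, -549) - 124524/J = 282627/(-549) - 124524/(-323557/8) = 282627*(-1/549) - 124524*(-8/323557) = -31403/61 + 996192/323557 = -10099892759/19736977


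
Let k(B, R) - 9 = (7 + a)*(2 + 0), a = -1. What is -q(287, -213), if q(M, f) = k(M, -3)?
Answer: -21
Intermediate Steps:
k(B, R) = 21 (k(B, R) = 9 + (7 - 1)*(2 + 0) = 9 + 6*2 = 9 + 12 = 21)
q(M, f) = 21
-q(287, -213) = -1*21 = -21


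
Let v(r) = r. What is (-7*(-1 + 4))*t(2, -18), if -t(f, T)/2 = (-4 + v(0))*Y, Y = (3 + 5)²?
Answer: -10752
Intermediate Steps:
Y = 64 (Y = 8² = 64)
t(f, T) = 512 (t(f, T) = -2*(-4 + 0)*64 = -(-8)*64 = -2*(-256) = 512)
(-7*(-1 + 4))*t(2, -18) = -7*(-1 + 4)*512 = -7*3*512 = -21*512 = -10752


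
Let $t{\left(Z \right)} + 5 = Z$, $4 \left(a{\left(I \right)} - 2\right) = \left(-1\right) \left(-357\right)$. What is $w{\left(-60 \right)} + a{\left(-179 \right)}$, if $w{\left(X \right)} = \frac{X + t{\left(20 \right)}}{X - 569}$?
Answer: $\frac{229765}{2516} \approx 91.322$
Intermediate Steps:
$a{\left(I \right)} = \frac{365}{4}$ ($a{\left(I \right)} = 2 + \frac{\left(-1\right) \left(-357\right)}{4} = 2 + \frac{1}{4} \cdot 357 = 2 + \frac{357}{4} = \frac{365}{4}$)
$t{\left(Z \right)} = -5 + Z$
$w{\left(X \right)} = \frac{15 + X}{-569 + X}$ ($w{\left(X \right)} = \frac{X + \left(-5 + 20\right)}{X - 569} = \frac{X + 15}{-569 + X} = \frac{15 + X}{-569 + X}$)
$w{\left(-60 \right)} + a{\left(-179 \right)} = \frac{15 - 60}{-569 - 60} + \frac{365}{4} = \frac{1}{-629} \left(-45\right) + \frac{365}{4} = \left(- \frac{1}{629}\right) \left(-45\right) + \frac{365}{4} = \frac{45}{629} + \frac{365}{4} = \frac{229765}{2516}$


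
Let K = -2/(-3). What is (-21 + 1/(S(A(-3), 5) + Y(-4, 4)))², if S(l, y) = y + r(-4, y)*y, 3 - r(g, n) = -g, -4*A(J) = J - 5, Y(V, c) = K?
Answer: 1521/4 ≈ 380.25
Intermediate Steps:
K = ⅔ (K = -2*(-⅓) = ⅔ ≈ 0.66667)
Y(V, c) = ⅔
A(J) = 5/4 - J/4 (A(J) = -(J - 5)/4 = -(-5 + J)/4 = 5/4 - J/4)
r(g, n) = 3 + g (r(g, n) = 3 - (-1)*g = 3 + g)
S(l, y) = 0 (S(l, y) = y + (3 - 4)*y = y - y = 0)
(-21 + 1/(S(A(-3), 5) + Y(-4, 4)))² = (-21 + 1/(0 + ⅔))² = (-21 + 1/(⅔))² = (-21 + 3/2)² = (-39/2)² = 1521/4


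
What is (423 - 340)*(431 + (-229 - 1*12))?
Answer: 15770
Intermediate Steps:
(423 - 340)*(431 + (-229 - 1*12)) = 83*(431 + (-229 - 12)) = 83*(431 - 241) = 83*190 = 15770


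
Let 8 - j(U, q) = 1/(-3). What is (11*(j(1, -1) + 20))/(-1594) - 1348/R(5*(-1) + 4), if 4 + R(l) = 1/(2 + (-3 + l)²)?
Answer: 115964063/339522 ≈ 341.55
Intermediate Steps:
j(U, q) = 25/3 (j(U, q) = 8 - 1/(-3) = 8 - 1*(-⅓) = 8 + ⅓ = 25/3)
R(l) = -4 + 1/(2 + (-3 + l)²)
(11*(j(1, -1) + 20))/(-1594) - 1348/R(5*(-1) + 4) = (11*(25/3 + 20))/(-1594) - 1348*(2 + (-3 + (5*(-1) + 4))²)/(-7 - 4*(-3 + (5*(-1) + 4))²) = (11*(85/3))*(-1/1594) - 1348*(2 + (-3 + (-5 + 4))²)/(-7 - 4*(-3 + (-5 + 4))²) = (935/3)*(-1/1594) - 1348*(2 + (-3 - 1)²)/(-7 - 4*(-3 - 1)²) = -935/4782 - 1348*(2 + (-4)²)/(-7 - 4*(-4)²) = -935/4782 - 1348*(2 + 16)/(-7 - 4*16) = -935/4782 - 1348*18/(-7 - 64) = -935/4782 - 1348/((1/18)*(-71)) = -935/4782 - 1348/(-71/18) = -935/4782 - 1348*(-18/71) = -935/4782 + 24264/71 = 115964063/339522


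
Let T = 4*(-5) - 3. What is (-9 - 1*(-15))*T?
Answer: -138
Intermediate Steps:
T = -23 (T = -20 - 3 = -23)
(-9 - 1*(-15))*T = (-9 - 1*(-15))*(-23) = (-9 + 15)*(-23) = 6*(-23) = -138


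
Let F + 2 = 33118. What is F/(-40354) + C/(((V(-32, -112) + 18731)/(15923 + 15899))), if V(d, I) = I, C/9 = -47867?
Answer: -276607064926084/375675563 ≈ -7.3629e+5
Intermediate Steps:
C = -430803 (C = 9*(-47867) = -430803)
F = 33116 (F = -2 + 33118 = 33116)
F/(-40354) + C/(((V(-32, -112) + 18731)/(15923 + 15899))) = 33116/(-40354) - 430803*(15923 + 15899)/(-112 + 18731) = 33116*(-1/40354) - 430803/(18619/31822) = -16558/20177 - 430803/(18619*(1/31822)) = -16558/20177 - 430803/18619/31822 = -16558/20177 - 430803*31822/18619 = -16558/20177 - 13709013066/18619 = -276607064926084/375675563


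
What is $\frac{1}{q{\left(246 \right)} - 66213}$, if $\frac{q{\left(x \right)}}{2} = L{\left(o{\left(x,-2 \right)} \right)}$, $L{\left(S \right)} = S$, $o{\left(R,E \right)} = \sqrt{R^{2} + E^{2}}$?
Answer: $- \frac{66213}{4383919289} - \frac{4 \sqrt{15130}}{4383919289} \approx -1.5216 \cdot 10^{-5}$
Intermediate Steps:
$o{\left(R,E \right)} = \sqrt{E^{2} + R^{2}}$
$q{\left(x \right)} = 2 \sqrt{4 + x^{2}}$ ($q{\left(x \right)} = 2 \sqrt{\left(-2\right)^{2} + x^{2}} = 2 \sqrt{4 + x^{2}}$)
$\frac{1}{q{\left(246 \right)} - 66213} = \frac{1}{2 \sqrt{4 + 246^{2}} - 66213} = \frac{1}{2 \sqrt{4 + 60516} - 66213} = \frac{1}{2 \sqrt{60520} - 66213} = \frac{1}{2 \cdot 2 \sqrt{15130} - 66213} = \frac{1}{4 \sqrt{15130} - 66213} = \frac{1}{-66213 + 4 \sqrt{15130}}$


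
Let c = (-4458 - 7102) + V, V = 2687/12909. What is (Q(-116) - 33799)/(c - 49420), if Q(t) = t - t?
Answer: 436311291/787188133 ≈ 0.55427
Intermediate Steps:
Q(t) = 0
V = 2687/12909 (V = 2687*(1/12909) = 2687/12909 ≈ 0.20815)
c = -149225353/12909 (c = (-4458 - 7102) + 2687/12909 = -11560 + 2687/12909 = -149225353/12909 ≈ -11560.)
(Q(-116) - 33799)/(c - 49420) = (0 - 33799)/(-149225353/12909 - 49420) = -33799/(-787188133/12909) = -33799*(-12909/787188133) = 436311291/787188133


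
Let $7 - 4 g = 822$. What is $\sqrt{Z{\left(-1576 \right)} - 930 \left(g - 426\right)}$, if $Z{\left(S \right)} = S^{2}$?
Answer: $\frac{\sqrt{12277774}}{2} \approx 1752.0$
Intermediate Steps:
$g = - \frac{815}{4}$ ($g = \frac{7}{4} - \frac{411}{2} = - \frac{815}{4} \approx -203.75$)
$\sqrt{Z{\left(-1576 \right)} - 930 \left(g - 426\right)} = \sqrt{\left(-1576\right)^{2} - 930 \left(- \frac{815}{4} - 426\right)} = \sqrt{2483776 - - \frac{1171335}{2}} = \sqrt{2483776 + \frac{1171335}{2}} = \sqrt{\frac{6138887}{2}} = \frac{\sqrt{12277774}}{2}$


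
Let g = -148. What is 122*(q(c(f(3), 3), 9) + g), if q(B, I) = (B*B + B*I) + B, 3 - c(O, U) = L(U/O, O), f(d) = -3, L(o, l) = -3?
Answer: -6344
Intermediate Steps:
c(O, U) = 6 (c(O, U) = 3 - 1*(-3) = 3 + 3 = 6)
q(B, I) = B + B² + B*I (q(B, I) = (B² + B*I) + B = B + B² + B*I)
122*(q(c(f(3), 3), 9) + g) = 122*(6*(1 + 6 + 9) - 148) = 122*(6*16 - 148) = 122*(96 - 148) = 122*(-52) = -6344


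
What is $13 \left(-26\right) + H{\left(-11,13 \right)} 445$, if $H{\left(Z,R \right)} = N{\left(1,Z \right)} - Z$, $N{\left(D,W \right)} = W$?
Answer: $-338$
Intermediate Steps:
$H{\left(Z,R \right)} = 0$ ($H{\left(Z,R \right)} = Z - Z = 0$)
$13 \left(-26\right) + H{\left(-11,13 \right)} 445 = 13 \left(-26\right) + 0 \cdot 445 = -338 + 0 = -338$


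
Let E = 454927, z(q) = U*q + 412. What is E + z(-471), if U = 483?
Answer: 227846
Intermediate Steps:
z(q) = 412 + 483*q (z(q) = 483*q + 412 = 412 + 483*q)
E + z(-471) = 454927 + (412 + 483*(-471)) = 454927 + (412 - 227493) = 454927 - 227081 = 227846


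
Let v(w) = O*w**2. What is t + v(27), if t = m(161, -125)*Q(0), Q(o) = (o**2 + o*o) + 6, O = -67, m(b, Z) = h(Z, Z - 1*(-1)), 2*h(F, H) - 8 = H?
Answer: -49191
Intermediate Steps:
h(F, H) = 4 + H/2
m(b, Z) = 9/2 + Z/2 (m(b, Z) = 4 + (Z - 1*(-1))/2 = 4 + (Z + 1)/2 = 4 + (1 + Z)/2 = 4 + (1/2 + Z/2) = 9/2 + Z/2)
Q(o) = 6 + 2*o**2 (Q(o) = (o**2 + o**2) + 6 = 2*o**2 + 6 = 6 + 2*o**2)
v(w) = -67*w**2
t = -348 (t = (9/2 + (1/2)*(-125))*(6 + 2*0**2) = (9/2 - 125/2)*(6 + 2*0) = -58*(6 + 0) = -58*6 = -348)
t + v(27) = -348 - 67*27**2 = -348 - 67*729 = -348 - 48843 = -49191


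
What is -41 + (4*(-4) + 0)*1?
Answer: -57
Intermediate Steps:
-41 + (4*(-4) + 0)*1 = -41 + (-16 + 0)*1 = -41 - 16*1 = -41 - 16 = -57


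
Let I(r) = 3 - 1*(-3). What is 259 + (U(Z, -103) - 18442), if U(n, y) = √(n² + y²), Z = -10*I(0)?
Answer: -18183 + √14209 ≈ -18064.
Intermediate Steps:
I(r) = 6 (I(r) = 3 + 3 = 6)
Z = -60 (Z = -10*6 = -60)
259 + (U(Z, -103) - 18442) = 259 + (√((-60)² + (-103)²) - 18442) = 259 + (√(3600 + 10609) - 18442) = 259 + (√14209 - 18442) = 259 + (-18442 + √14209) = -18183 + √14209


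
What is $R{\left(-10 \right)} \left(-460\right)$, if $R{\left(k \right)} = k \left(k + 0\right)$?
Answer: $-46000$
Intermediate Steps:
$R{\left(k \right)} = k^{2}$ ($R{\left(k \right)} = k k = k^{2}$)
$R{\left(-10 \right)} \left(-460\right) = \left(-10\right)^{2} \left(-460\right) = 100 \left(-460\right) = -46000$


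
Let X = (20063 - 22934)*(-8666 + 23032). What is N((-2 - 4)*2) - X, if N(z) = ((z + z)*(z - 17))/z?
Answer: 41244728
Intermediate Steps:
X = -41244786 (X = -2871*14366 = -41244786)
N(z) = -34 + 2*z (N(z) = ((2*z)*(-17 + z))/z = (2*z*(-17 + z))/z = -34 + 2*z)
N((-2 - 4)*2) - X = (-34 + 2*((-2 - 4)*2)) - 1*(-41244786) = (-34 + 2*(-6*2)) + 41244786 = (-34 + 2*(-12)) + 41244786 = (-34 - 24) + 41244786 = -58 + 41244786 = 41244728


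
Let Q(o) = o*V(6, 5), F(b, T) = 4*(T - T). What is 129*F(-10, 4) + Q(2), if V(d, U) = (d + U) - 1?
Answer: 20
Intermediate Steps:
V(d, U) = -1 + U + d (V(d, U) = (U + d) - 1 = -1 + U + d)
F(b, T) = 0 (F(b, T) = 4*0 = 0)
Q(o) = 10*o (Q(o) = o*(-1 + 5 + 6) = o*10 = 10*o)
129*F(-10, 4) + Q(2) = 129*0 + 10*2 = 0 + 20 = 20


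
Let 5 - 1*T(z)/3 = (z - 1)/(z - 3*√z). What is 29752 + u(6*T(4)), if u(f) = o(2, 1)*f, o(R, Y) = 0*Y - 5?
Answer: 29167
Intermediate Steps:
o(R, Y) = -5 (o(R, Y) = 0 - 5 = -5)
T(z) = 15 - 3*(-1 + z)/(z - 3*√z) (T(z) = 15 - 3*(z - 1)/(z - 3*√z) = 15 - 3*(-1 + z)/(z - 3*√z))
u(f) = -5*f
29752 + u(6*T(4)) = 29752 - 30*3*(-1 - 4*4 + 15*√4)/(-1*4 + 3*√4) = 29752 - 30*3*(-1 - 16 + 15*2)/(-4 + 3*2) = 29752 - 30*3*(-1 - 16 + 30)/(-4 + 6) = 29752 - 30*3*13/2 = 29752 - 30*3*(½)*13 = 29752 - 30*39/2 = 29752 - 5*117 = 29752 - 585 = 29167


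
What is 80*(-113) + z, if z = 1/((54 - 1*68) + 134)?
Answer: -1084799/120 ≈ -9040.0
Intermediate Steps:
z = 1/120 (z = 1/((54 - 68) + 134) = 1/(-14 + 134) = 1/120 ≈ 0.0083333)
80*(-113) + z = 80*(-113) + 1/120 = -9040 + 1/120 = -1084799/120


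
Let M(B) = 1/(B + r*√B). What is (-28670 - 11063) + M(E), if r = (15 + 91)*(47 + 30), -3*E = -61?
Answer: -7940825642846/199854671 + 24486*√183/12191134931 ≈ -39733.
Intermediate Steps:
E = 61/3 (E = -⅓*(-61) = 61/3 ≈ 20.333)
r = 8162 (r = 106*77 = 8162)
M(B) = 1/(B + 8162*√B)
(-28670 - 11063) + M(E) = (-28670 - 11063) + 1/(61/3 + 8162*√(61/3)) = -39733 + 1/(61/3 + 8162*(√183/3)) = -39733 + 1/(61/3 + 8162*√183/3)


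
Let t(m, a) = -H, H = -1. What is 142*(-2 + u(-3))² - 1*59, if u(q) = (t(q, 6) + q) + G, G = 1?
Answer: 1219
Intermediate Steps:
t(m, a) = 1 (t(m, a) = -1*(-1) = 1)
u(q) = 2 + q (u(q) = (1 + q) + 1 = 2 + q)
142*(-2 + u(-3))² - 1*59 = 142*(-2 + (2 - 3))² - 1*59 = 142*(-2 - 1)² - 59 = 142*(-3)² - 59 = 142*9 - 59 = 1278 - 59 = 1219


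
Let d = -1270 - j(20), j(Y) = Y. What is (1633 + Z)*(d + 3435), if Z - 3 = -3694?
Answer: -4414410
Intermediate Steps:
Z = -3691 (Z = 3 - 3694 = -3691)
d = -1290 (d = -1270 - 1*20 = -1270 - 20 = -1290)
(1633 + Z)*(d + 3435) = (1633 - 3691)*(-1290 + 3435) = -2058*2145 = -4414410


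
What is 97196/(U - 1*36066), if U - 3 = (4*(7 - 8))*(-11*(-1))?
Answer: -97196/36107 ≈ -2.6919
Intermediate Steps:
U = -41 (U = 3 + (4*(7 - 8))*(-11*(-1)) = 3 + (4*(-1))*11 = 3 - 4*11 = 3 - 44 = -41)
97196/(U - 1*36066) = 97196/(-41 - 1*36066) = 97196/(-41 - 36066) = 97196/(-36107) = 97196*(-1/36107) = -97196/36107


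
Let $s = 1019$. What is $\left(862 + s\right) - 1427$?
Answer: $454$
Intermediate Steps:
$\left(862 + s\right) - 1427 = \left(862 + 1019\right) - 1427 = 1881 - 1427 = 454$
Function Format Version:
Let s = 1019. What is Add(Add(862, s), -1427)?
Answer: 454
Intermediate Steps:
Add(Add(862, s), -1427) = Add(Add(862, 1019), -1427) = Add(1881, -1427) = 454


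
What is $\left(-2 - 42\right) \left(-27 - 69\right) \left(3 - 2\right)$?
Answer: $4224$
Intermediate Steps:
$\left(-2 - 42\right) \left(-27 - 69\right) \left(3 - 2\right) = \left(-44\right) \left(-96\right) 1 = 4224 \cdot 1 = 4224$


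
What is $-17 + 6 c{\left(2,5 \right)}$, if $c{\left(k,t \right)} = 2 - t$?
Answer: $-35$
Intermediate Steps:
$-17 + 6 c{\left(2,5 \right)} = -17 + 6 \left(2 - 5\right) = -17 + 6 \left(-3\right) = -17 - 18 = -35$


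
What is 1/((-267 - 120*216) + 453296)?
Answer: 1/427109 ≈ 2.3413e-6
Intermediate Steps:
1/((-267 - 120*216) + 453296) = 1/((-267 - 25920) + 453296) = 1/(-26187 + 453296) = 1/427109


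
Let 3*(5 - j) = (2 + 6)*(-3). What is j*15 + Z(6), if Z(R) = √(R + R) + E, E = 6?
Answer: 201 + 2*√3 ≈ 204.46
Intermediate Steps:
Z(R) = 6 + √2*√R (Z(R) = √(R + R) + 6 = √(2*R) + 6 = √2*√R + 6 = 6 + √2*√R)
j = 13 (j = 5 - (2 + 6)*(-3)/3 = 5 - 8*(-3)/3 = 5 - ⅓*(-24) = 5 + 8 = 13)
j*15 + Z(6) = 13*15 + (6 + √2*√6) = 195 + (6 + 2*√3) = 201 + 2*√3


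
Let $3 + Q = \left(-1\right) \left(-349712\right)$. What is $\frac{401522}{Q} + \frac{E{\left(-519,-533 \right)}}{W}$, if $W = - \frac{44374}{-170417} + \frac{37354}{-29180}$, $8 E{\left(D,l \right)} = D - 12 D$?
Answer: $- \frac{825982203909387701}{1182231677080188} \approx -698.66$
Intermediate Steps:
$Q = 349709$ ($Q = -3 - -349712 = -3 + 349712 = 349709$)
$E{\left(D,l \right)} = - \frac{11 D}{8}$ ($E{\left(D,l \right)} = \frac{D - 12 D}{8} = \frac{\left(-11\right) D}{8} = - \frac{11 D}{8}$)
$W = - \frac{2535461649}{2486384030}$ ($W = \left(-44374\right) \left(- \frac{1}{170417}\right) + 37354 \left(- \frac{1}{29180}\right) = \frac{44374}{170417} - \frac{18677}{14590} = - \frac{2535461649}{2486384030} \approx -1.0197$)
$\frac{401522}{Q} + \frac{E{\left(-519,-533 \right)}}{W} = \frac{401522}{349709} + \frac{\left(- \frac{11}{8}\right) \left(-519\right)}{- \frac{2535461649}{2486384030}} = 401522 \cdot \frac{1}{349709} + \frac{5709}{8} \left(- \frac{2486384030}{2535461649}\right) = \frac{401522}{349709} - \frac{2365794404545}{3380615532} = - \frac{825982203909387701}{1182231677080188}$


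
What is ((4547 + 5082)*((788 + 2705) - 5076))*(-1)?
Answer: 15242707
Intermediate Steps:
((4547 + 5082)*((788 + 2705) - 5076))*(-1) = (9629*(3493 - 5076))*(-1) = (9629*(-1583))*(-1) = -15242707*(-1) = 15242707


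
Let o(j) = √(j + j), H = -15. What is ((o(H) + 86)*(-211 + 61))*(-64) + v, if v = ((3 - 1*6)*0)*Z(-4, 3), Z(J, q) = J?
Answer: 825600 + 9600*I*√30 ≈ 8.256e+5 + 52581.0*I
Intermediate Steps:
o(j) = √2*√j (o(j) = √(2*j) = √2*√j)
v = 0 (v = ((3 - 1*6)*0)*(-4) = ((3 - 6)*0)*(-4) = -3*0*(-4) = 0*(-4) = 0)
((o(H) + 86)*(-211 + 61))*(-64) + v = ((√2*√(-15) + 86)*(-211 + 61))*(-64) + 0 = ((√2*(I*√15) + 86)*(-150))*(-64) + 0 = ((I*√30 + 86)*(-150))*(-64) + 0 = ((86 + I*√30)*(-150))*(-64) + 0 = (-12900 - 150*I*√30)*(-64) + 0 = (825600 + 9600*I*√30) + 0 = 825600 + 9600*I*√30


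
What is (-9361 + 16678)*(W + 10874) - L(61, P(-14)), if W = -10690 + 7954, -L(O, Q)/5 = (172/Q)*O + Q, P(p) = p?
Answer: 416793502/7 ≈ 5.9542e+7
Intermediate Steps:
L(O, Q) = -5*Q - 860*O/Q (L(O, Q) = -5*((172/Q)*O + Q) = -5*(172*O/Q + Q) = -5*(Q + 172*O/Q) = -5*Q - 860*O/Q)
W = -2736
(-9361 + 16678)*(W + 10874) - L(61, P(-14)) = (-9361 + 16678)*(-2736 + 10874) - (-5*(-14) - 860*61/(-14)) = 7317*8138 - (70 - 860*61*(-1/14)) = 59545746 - (70 + 26230/7) = 59545746 - 1*26720/7 = 59545746 - 26720/7 = 416793502/7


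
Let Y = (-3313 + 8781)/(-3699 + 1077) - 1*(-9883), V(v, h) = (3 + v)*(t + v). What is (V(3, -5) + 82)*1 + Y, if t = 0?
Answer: 13084979/1311 ≈ 9980.9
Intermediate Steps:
V(v, h) = v*(3 + v) (V(v, h) = (3 + v)*(0 + v) = (3 + v)*v = v*(3 + v))
Y = 12953879/1311 (Y = 5468/(-2622) + 9883 = 5468*(-1/2622) + 9883 = -2734/1311 + 9883 = 12953879/1311 ≈ 9880.9)
(V(3, -5) + 82)*1 + Y = (3*(3 + 3) + 82)*1 + 12953879/1311 = (3*6 + 82)*1 + 12953879/1311 = (18 + 82)*1 + 12953879/1311 = 100*1 + 12953879/1311 = 100 + 12953879/1311 = 13084979/1311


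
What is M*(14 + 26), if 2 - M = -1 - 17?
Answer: 800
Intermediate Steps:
M = 20 (M = 2 - (-1 - 17) = 2 - 1*(-18) = 2 + 18 = 20)
M*(14 + 26) = 20*(14 + 26) = 20*40 = 800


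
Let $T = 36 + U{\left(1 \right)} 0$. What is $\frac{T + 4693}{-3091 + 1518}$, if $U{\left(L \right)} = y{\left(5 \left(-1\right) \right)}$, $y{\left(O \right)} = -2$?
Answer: $- \frac{4729}{1573} \approx -3.0064$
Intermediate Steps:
$U{\left(L \right)} = -2$
$T = 36$ ($T = 36 - 0 = 36 + 0 = 36$)
$\frac{T + 4693}{-3091 + 1518} = \frac{36 + 4693}{-3091 + 1518} = \frac{4729}{-1573} = 4729 \left(- \frac{1}{1573}\right) = - \frac{4729}{1573}$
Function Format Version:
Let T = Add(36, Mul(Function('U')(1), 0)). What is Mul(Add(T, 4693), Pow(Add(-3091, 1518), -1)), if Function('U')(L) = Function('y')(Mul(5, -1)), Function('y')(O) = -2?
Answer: Rational(-4729, 1573) ≈ -3.0064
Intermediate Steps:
Function('U')(L) = -2
T = 36 (T = Add(36, Mul(-2, 0)) = Add(36, 0) = 36)
Mul(Add(T, 4693), Pow(Add(-3091, 1518), -1)) = Mul(Add(36, 4693), Pow(Add(-3091, 1518), -1)) = Mul(4729, Pow(-1573, -1)) = Mul(4729, Rational(-1, 1573)) = Rational(-4729, 1573)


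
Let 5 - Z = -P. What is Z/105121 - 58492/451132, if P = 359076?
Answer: 38961048040/11855861743 ≈ 3.2862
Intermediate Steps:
Z = 359081 (Z = 5 - (-1)*359076 = 5 - 1*(-359076) = 5 + 359076 = 359081)
Z/105121 - 58492/451132 = 359081/105121 - 58492/451132 = 359081*(1/105121) - 58492*1/451132 = 359081/105121 - 14623/112783 = 38961048040/11855861743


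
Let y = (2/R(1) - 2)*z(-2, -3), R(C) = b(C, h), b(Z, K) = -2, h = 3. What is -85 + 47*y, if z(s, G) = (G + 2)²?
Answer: -226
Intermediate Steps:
R(C) = -2
z(s, G) = (2 + G)²
y = -3 (y = (2/(-2) - 2)*(2 - 3)² = (2*(-½) - 2)*(-1)² = (-1 - 2)*1 = -3*1 = -3)
-85 + 47*y = -85 + 47*(-3) = -85 - 141 = -226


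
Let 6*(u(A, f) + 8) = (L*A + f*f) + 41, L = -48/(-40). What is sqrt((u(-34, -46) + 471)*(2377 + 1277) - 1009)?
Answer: sqrt(74488970)/5 ≈ 1726.1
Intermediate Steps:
L = 6/5 (L = -48*(-1/40) = 6/5 ≈ 1.2000)
u(A, f) = -7/6 + A/5 + f**2/6 (u(A, f) = -8 + ((6*A/5 + f*f) + 41)/6 = -8 + ((6*A/5 + f**2) + 41)/6 = -8 + ((f**2 + 6*A/5) + 41)/6 = -8 + (41 + f**2 + 6*A/5)/6 = -8 + (41/6 + A/5 + f**2/6) = -7/6 + A/5 + f**2/6)
sqrt((u(-34, -46) + 471)*(2377 + 1277) - 1009) = sqrt(((-7/6 + (1/5)*(-34) + (1/6)*(-46)**2) + 471)*(2377 + 1277) - 1009) = sqrt(((-7/6 - 34/5 + (1/6)*2116) + 471)*3654 - 1009) = sqrt(((-7/6 - 34/5 + 1058/3) + 471)*3654 - 1009) = sqrt((3447/10 + 471)*3654 - 1009) = sqrt((8157/10)*3654 - 1009) = sqrt(14902839/5 - 1009) = sqrt(14897794/5) = sqrt(74488970)/5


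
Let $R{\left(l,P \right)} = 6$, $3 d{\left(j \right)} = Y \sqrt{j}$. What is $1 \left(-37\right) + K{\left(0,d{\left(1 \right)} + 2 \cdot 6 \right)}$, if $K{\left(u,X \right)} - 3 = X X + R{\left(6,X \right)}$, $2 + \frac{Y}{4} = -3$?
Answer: $\frac{4}{9} \approx 0.44444$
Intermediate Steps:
$Y = -20$ ($Y = -8 + 4 \left(-3\right) = -8 - 12 = -20$)
$d{\left(j \right)} = - \frac{20 \sqrt{j}}{3}$ ($d{\left(j \right)} = \frac{\left(-20\right) \sqrt{j}}{3} = - \frac{20 \sqrt{j}}{3}$)
$K{\left(u,X \right)} = 9 + X^{2}$ ($K{\left(u,X \right)} = 3 + \left(X X + 6\right) = 3 + \left(X^{2} + 6\right) = 3 + \left(6 + X^{2}\right) = 9 + X^{2}$)
$1 \left(-37\right) + K{\left(0,d{\left(1 \right)} + 2 \cdot 6 \right)} = 1 \left(-37\right) + \left(9 + \left(- \frac{20 \sqrt{1}}{3} + 2 \cdot 6\right)^{2}\right) = -37 + \left(9 + \left(\left(- \frac{20}{3}\right) 1 + 12\right)^{2}\right) = -37 + \left(9 + \left(- \frac{20}{3} + 12\right)^{2}\right) = -37 + \left(9 + \left(\frac{16}{3}\right)^{2}\right) = -37 + \left(9 + \frac{256}{9}\right) = -37 + \frac{337}{9} = \frac{4}{9}$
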